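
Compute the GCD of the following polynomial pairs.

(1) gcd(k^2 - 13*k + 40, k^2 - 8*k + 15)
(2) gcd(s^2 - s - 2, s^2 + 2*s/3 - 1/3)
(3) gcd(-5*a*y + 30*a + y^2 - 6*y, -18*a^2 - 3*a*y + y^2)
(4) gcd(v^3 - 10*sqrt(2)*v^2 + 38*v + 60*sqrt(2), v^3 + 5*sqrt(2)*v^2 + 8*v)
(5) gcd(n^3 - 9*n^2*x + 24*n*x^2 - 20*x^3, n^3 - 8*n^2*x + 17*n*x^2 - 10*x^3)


(1) = gcd((k - 8)*(k - 5), (k - 5)*(k - 3)) = k - 5
(2) = s + 1
(3) = 1
(4) = v + sqrt(2)
(5) = gcd((n - 5*x)*(n - 2*x)^2, (n - 5*x)*(n - 2*x)*(n - x)) = n^2 - 7*n*x + 10*x^2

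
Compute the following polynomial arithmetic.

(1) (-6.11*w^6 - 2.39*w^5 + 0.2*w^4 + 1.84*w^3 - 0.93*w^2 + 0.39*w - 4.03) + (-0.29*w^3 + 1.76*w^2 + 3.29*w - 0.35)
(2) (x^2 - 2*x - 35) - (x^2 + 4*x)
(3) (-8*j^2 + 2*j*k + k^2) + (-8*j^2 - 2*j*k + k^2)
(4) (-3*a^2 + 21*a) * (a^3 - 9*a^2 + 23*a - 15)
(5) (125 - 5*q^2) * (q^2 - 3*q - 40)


(1) = -6.11*w^6 - 2.39*w^5 + 0.2*w^4 + 1.55*w^3 + 0.83*w^2 + 3.68*w - 4.38
(2) = -6*x - 35
(3) = -16*j^2 + 2*k^2
(4) = -3*a^5 + 48*a^4 - 258*a^3 + 528*a^2 - 315*a
(5) = -5*q^4 + 15*q^3 + 325*q^2 - 375*q - 5000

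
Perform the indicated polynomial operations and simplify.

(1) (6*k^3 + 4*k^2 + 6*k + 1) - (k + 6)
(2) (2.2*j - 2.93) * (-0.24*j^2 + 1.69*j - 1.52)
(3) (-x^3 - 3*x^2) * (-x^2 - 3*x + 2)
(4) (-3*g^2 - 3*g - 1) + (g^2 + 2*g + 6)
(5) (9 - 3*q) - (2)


(1) = 6*k^3 + 4*k^2 + 5*k - 5
(2) = -0.528*j^3 + 4.4212*j^2 - 8.2957*j + 4.4536
(3) = x^5 + 6*x^4 + 7*x^3 - 6*x^2
(4) = -2*g^2 - g + 5
(5) = 7 - 3*q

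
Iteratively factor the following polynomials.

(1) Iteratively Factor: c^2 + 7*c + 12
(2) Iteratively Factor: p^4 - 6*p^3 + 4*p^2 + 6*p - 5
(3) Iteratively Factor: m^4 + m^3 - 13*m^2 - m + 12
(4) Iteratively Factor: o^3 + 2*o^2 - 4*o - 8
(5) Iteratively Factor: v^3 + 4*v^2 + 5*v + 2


(1) = (c + 3)*(c + 4)
(2) = (p + 1)*(p^3 - 7*p^2 + 11*p - 5) = (p - 1)*(p + 1)*(p^2 - 6*p + 5) = (p - 5)*(p - 1)*(p + 1)*(p - 1)
(3) = (m - 3)*(m^3 + 4*m^2 - m - 4) = (m - 3)*(m + 1)*(m^2 + 3*m - 4) = (m - 3)*(m + 1)*(m + 4)*(m - 1)
(4) = (o + 2)*(o^2 - 4) = (o - 2)*(o + 2)*(o + 2)
(5) = (v + 2)*(v^2 + 2*v + 1) = (v + 1)*(v + 2)*(v + 1)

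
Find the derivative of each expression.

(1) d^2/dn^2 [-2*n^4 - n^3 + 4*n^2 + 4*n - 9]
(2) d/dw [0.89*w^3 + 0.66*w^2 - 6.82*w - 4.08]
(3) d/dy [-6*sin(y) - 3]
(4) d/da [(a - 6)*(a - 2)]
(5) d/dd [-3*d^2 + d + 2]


(1) = -24*n^2 - 6*n + 8
(2) = 2.67*w^2 + 1.32*w - 6.82
(3) = -6*cos(y)
(4) = 2*a - 8
(5) = 1 - 6*d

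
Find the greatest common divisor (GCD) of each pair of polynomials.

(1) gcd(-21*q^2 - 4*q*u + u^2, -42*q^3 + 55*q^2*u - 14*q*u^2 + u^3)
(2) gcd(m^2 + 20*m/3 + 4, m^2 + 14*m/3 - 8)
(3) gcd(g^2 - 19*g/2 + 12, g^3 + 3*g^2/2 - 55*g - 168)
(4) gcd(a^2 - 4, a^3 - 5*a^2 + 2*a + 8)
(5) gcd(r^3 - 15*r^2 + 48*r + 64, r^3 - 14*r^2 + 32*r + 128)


(1) = 7*q - u
(2) = gcd((m + 2/3)*(m + 6), (m - 4/3)*(m + 6)) = m + 6
(3) = gcd((g - 8)*(g - 3/2), (g - 8)*(g + 7/2)*(g + 6)) = g - 8
(4) = a - 2
(5) = r^2 - 16*r + 64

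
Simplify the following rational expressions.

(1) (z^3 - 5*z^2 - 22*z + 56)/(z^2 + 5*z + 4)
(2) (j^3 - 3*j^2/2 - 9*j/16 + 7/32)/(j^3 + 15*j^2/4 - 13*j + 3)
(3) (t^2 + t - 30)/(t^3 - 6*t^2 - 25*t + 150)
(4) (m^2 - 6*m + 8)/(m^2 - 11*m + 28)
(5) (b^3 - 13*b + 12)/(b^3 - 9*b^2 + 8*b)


(1) = (z^2 - 9*z + 14)/(z + 1)
(2) = (8*j^2 - 10*j - 7)/(8*j^2 + 32*j - 96)
(3) = (t + 6)/(t^2 - t - 30)
(4) = (m - 2)/(m - 7)
(5) = (b^2 + b - 12)/(b^2 - 8*b)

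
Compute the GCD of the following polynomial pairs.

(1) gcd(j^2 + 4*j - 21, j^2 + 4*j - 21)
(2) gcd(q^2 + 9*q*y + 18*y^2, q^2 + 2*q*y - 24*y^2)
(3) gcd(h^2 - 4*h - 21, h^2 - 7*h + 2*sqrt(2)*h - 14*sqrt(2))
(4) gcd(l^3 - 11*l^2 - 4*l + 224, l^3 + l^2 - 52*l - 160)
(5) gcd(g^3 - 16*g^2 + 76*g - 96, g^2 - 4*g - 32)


(1) = gcd((j - 3)*(j + 7), (j - 3)*(j + 7)) = j^2 + 4*j - 21
(2) = q + 6*y
(3) = h - 7
(4) = gcd((l - 8)*(l - 7)*(l + 4), (l - 8)*(l + 4)*(l + 5)) = l^2 - 4*l - 32
(5) = gcd((g - 8)*(g - 6)*(g - 2), (g - 8)*(g + 4)) = g - 8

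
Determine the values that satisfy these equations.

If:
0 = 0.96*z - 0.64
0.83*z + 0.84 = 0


Then:
No Solution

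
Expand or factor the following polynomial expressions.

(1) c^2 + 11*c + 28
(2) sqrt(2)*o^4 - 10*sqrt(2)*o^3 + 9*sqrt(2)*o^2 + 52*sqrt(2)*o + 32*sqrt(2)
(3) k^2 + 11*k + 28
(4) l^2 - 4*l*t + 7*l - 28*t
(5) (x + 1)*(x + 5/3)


(1) = (c + 4)*(c + 7)
(2) = (o - 8)*(o - 4)*(o + 1)*(sqrt(2)*o + sqrt(2))
(3) = (k + 4)*(k + 7)
(4) = (l + 7)*(l - 4*t)
(5) = x^2 + 8*x/3 + 5/3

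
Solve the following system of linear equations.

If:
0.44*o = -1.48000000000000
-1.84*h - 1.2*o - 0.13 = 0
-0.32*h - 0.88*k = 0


Then:
h = 2.12
k = -0.77
o = -3.36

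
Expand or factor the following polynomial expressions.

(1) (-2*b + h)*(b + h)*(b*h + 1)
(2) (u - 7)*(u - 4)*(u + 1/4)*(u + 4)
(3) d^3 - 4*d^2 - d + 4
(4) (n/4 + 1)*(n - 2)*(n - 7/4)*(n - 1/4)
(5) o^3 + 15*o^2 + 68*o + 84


(1) = -2*b^3*h - b^2*h^2 - 2*b^2 + b*h^3 - b*h + h^2
(2) = u^4 - 27*u^3/4 - 71*u^2/4 + 108*u + 28
(3) = (d - 4)*(d - 1)*(d + 1)
(4) = n^4/4 - 185*n^2/64 + 135*n/32 - 7/8
(5) = (o + 2)*(o + 6)*(o + 7)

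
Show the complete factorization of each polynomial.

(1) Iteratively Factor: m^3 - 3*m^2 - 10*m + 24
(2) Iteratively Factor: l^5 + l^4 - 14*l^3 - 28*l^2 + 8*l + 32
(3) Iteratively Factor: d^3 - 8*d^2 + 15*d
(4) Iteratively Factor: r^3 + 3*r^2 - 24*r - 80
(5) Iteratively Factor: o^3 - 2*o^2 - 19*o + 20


(1) = (m + 3)*(m^2 - 6*m + 8) = (m - 4)*(m + 3)*(m - 2)
(2) = (l + 2)*(l^4 - l^3 - 12*l^2 - 4*l + 16) = (l + 2)^2*(l^3 - 3*l^2 - 6*l + 8) = (l + 2)^3*(l^2 - 5*l + 4) = (l - 1)*(l + 2)^3*(l - 4)
(3) = (d)*(d^2 - 8*d + 15) = d*(d - 5)*(d - 3)
(4) = (r + 4)*(r^2 - r - 20) = (r + 4)^2*(r - 5)
(5) = (o - 5)*(o^2 + 3*o - 4) = (o - 5)*(o - 1)*(o + 4)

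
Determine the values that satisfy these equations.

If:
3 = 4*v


Then:
v = 3/4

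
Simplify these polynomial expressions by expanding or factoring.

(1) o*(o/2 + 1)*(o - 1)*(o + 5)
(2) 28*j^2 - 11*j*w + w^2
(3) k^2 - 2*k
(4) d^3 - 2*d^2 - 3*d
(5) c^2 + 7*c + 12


(1) = o^4/2 + 3*o^3 + 3*o^2/2 - 5*o
(2) = (-7*j + w)*(-4*j + w)
(3) = k*(k - 2)
(4) = d*(d - 3)*(d + 1)
(5) = (c + 3)*(c + 4)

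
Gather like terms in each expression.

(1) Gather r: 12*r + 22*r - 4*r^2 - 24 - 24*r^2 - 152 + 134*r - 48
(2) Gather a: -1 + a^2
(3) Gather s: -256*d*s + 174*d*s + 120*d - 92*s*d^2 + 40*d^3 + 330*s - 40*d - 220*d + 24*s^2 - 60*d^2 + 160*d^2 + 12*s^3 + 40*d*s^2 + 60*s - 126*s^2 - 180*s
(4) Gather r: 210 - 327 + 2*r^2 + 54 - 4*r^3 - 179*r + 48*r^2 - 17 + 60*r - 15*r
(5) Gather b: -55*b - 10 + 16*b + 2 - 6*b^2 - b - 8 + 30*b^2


(1) = -28*r^2 + 168*r - 224
(2) = a^2 - 1
(3) = 40*d^3 + 100*d^2 - 140*d + 12*s^3 + s^2*(40*d - 102) + s*(-92*d^2 - 82*d + 210)
(4) = -4*r^3 + 50*r^2 - 134*r - 80
(5) = 24*b^2 - 40*b - 16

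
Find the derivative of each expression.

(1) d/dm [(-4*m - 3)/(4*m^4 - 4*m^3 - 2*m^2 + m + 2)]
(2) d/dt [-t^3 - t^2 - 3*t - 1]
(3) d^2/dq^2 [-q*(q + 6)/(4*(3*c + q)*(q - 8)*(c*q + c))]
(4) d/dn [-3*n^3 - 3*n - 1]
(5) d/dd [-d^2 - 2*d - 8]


(1) = (48*m^4 + 16*m^3 - 44*m^2 - 12*m - 5)/(16*m^8 - 32*m^7 + 24*m^5 + 12*m^4 - 20*m^3 - 7*m^2 + 4*m + 4)
(2) = -3*t^2 - 2*t - 3
(3) = (-q*(3*c + q)^2*(q - 8)^2*(q + 6) - q*(3*c + q)^2*(q - 8)*(q + 1)*(q + 6) - q*(3*c + q)^2*(q + 1)^2*(q + 6) - q*(3*c + q)*(q - 8)^2*(q + 1)*(q + 6) - q*(3*c + q)*(q - 8)*(q + 1)^2*(q + 6) - q*(q - 8)^2*(q + 1)^2*(q + 6) - (3*c + q)^2*(q - 8)^2*(q + 1)^2 + 2*(3*c + q)^2*(q - 8)^2*(q + 1)*(q + 3) + 2*(3*c + q)^2*(q - 8)*(q + 1)^2*(q + 3) + 2*(3*c + q)*(q - 8)^2*(q + 1)^2*(q + 3))/(2*c*(3*c + q)^3*(q - 8)^3*(q + 1)^3)
(4) = -9*n^2 - 3
(5) = -2*d - 2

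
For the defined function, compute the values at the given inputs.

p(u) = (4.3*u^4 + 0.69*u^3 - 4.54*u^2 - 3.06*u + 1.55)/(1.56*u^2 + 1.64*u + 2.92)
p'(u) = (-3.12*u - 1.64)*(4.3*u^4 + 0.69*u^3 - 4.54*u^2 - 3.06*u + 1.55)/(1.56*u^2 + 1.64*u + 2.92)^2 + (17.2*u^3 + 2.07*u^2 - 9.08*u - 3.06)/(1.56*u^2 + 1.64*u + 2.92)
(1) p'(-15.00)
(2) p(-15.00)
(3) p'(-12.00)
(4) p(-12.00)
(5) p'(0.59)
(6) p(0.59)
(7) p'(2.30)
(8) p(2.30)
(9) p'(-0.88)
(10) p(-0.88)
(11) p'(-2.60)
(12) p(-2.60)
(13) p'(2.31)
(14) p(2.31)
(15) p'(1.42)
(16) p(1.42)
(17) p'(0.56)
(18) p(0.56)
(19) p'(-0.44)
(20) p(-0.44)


(1) = -85.18
(2) = 650.99
(3) = -68.66
(4) = 420.23
(5) = -0.73
(6) = -0.26
(7) = 9.22
(8) = 6.64
(9) = -1.50
(10) = 1.06
(11) = -16.63
(12) = 17.73
(13) = 9.28
(14) = 6.73
(15) = 3.82
(16) = 0.89
(17) = -0.85
(18) = -0.24
(19) = -0.14
(20) = 0.85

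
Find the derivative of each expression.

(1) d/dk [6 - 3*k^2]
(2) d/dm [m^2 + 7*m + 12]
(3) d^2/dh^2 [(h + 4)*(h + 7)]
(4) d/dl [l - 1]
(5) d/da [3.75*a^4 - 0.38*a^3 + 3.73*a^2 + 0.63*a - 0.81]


(1) = -6*k
(2) = 2*m + 7
(3) = 2
(4) = 1
(5) = 15.0*a^3 - 1.14*a^2 + 7.46*a + 0.63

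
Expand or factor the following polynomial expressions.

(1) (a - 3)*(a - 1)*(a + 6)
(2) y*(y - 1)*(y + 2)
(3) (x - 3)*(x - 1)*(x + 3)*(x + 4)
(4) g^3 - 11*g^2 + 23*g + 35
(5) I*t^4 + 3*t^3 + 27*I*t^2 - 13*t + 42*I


(1) = a^3 + 2*a^2 - 21*a + 18
(2) = y^3 + y^2 - 2*y
(3) = x^4 + 3*x^3 - 13*x^2 - 27*x + 36
(4) = (g - 7)*(g - 5)*(g + 1)
(5) = (t - 7*I)*(t + 2*I)*(t + 3*I)*(I*t + 1)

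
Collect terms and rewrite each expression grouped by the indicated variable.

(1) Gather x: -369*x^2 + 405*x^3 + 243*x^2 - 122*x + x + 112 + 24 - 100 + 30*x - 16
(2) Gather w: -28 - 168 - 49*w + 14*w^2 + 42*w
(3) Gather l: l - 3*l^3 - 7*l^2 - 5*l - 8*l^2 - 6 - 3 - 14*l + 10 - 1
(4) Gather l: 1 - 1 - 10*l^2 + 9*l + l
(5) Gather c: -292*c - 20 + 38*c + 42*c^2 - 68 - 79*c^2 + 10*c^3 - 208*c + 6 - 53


(1) = 405*x^3 - 126*x^2 - 91*x + 20
(2) = 14*w^2 - 7*w - 196
(3) = -3*l^3 - 15*l^2 - 18*l
(4) = -10*l^2 + 10*l
(5) = 10*c^3 - 37*c^2 - 462*c - 135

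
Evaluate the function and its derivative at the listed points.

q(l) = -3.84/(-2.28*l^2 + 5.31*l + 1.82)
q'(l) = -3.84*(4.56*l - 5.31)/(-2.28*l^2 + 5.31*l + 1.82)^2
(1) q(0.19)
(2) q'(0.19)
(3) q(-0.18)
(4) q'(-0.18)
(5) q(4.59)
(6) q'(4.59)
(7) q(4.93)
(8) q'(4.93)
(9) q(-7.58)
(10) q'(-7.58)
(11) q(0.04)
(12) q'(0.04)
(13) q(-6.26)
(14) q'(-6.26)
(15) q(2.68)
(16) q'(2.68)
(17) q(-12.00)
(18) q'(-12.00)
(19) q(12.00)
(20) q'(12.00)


(1) = -1.40
(2) = 2.26
(3) = -4.86
(4) = 37.69
(5) = 0.18
(6) = -0.13
(7) = 0.14
(8) = -0.09
(9) = 0.02
(10) = 0.01
(11) = -1.89
(12) = 4.78
(13) = 0.03
(14) = 0.01
(15) = 11.81
(16) = -251.13
(17) = 0.01
(18) = 0.00
(19) = 0.01
(20) = -0.00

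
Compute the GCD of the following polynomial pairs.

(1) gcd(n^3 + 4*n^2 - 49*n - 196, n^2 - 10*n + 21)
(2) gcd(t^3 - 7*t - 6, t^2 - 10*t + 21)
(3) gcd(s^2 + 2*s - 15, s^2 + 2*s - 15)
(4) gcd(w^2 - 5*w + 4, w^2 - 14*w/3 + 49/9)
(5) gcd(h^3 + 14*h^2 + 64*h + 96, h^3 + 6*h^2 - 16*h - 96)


(1) = gcd((n - 7)*(n + 4)*(n + 7), (n - 7)*(n - 3)) = n - 7
(2) = gcd((t - 3)*(t + 1)*(t + 2), (t - 7)*(t - 3)) = t - 3
(3) = s^2 + 2*s - 15
(4) = 1
(5) = gcd((h + 4)^2*(h + 6), (h - 4)*(h + 4)*(h + 6)) = h^2 + 10*h + 24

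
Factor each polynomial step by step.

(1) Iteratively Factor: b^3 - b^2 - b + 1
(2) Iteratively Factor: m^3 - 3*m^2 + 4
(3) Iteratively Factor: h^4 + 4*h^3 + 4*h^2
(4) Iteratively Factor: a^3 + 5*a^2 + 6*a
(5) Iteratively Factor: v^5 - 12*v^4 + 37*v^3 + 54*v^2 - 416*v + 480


(1) = (b - 1)*(b^2 - 1) = (b - 1)*(b + 1)*(b - 1)
(2) = (m - 2)*(m^2 - m - 2) = (m - 2)*(m + 1)*(m - 2)
(3) = (h + 2)*(h^3 + 2*h^2) = (h + 2)^2*(h^2) = h*(h + 2)^2*(h)
(4) = (a + 2)*(a^2 + 3*a) = a*(a + 2)*(a + 3)
(5) = (v - 4)*(v^4 - 8*v^3 + 5*v^2 + 74*v - 120) = (v - 4)*(v + 3)*(v^3 - 11*v^2 + 38*v - 40) = (v - 5)*(v - 4)*(v + 3)*(v^2 - 6*v + 8) = (v - 5)*(v - 4)*(v - 2)*(v + 3)*(v - 4)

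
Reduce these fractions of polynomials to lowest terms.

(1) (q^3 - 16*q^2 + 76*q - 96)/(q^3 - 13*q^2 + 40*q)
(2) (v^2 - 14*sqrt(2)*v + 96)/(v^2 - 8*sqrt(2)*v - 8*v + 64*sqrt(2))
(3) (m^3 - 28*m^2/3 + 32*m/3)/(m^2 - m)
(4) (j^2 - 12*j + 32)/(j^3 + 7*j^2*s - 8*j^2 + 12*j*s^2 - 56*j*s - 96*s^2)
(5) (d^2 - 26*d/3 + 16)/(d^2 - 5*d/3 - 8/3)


(1) = (q^2 - 8*q + 12)/(q^2 - 5*q)
(2) = (v - 6*sqrt(2))/(v - 8)
(3) = (3*m^2 - 28*m + 32)/(3*m - 3)
(4) = (j - 4)/(j^2 + 7*j*s + 12*s^2)
(5) = (d - 6)/(d + 1)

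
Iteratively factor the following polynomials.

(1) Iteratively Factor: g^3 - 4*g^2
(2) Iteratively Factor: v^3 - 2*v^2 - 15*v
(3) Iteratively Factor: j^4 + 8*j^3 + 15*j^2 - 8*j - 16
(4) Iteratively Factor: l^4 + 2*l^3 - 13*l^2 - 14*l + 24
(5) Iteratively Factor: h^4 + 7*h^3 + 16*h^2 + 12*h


(1) = (g)*(g^2 - 4*g) = g^2*(g - 4)
(2) = (v - 5)*(v^2 + 3*v) = (v - 5)*(v + 3)*(v)
(3) = (j + 4)*(j^3 + 4*j^2 - j - 4) = (j + 1)*(j + 4)*(j^2 + 3*j - 4) = (j + 1)*(j + 4)^2*(j - 1)
(4) = (l + 2)*(l^3 - 13*l + 12) = (l + 2)*(l + 4)*(l^2 - 4*l + 3) = (l - 3)*(l + 2)*(l + 4)*(l - 1)
(5) = (h + 2)*(h^3 + 5*h^2 + 6*h) = (h + 2)*(h + 3)*(h^2 + 2*h) = (h + 2)^2*(h + 3)*(h)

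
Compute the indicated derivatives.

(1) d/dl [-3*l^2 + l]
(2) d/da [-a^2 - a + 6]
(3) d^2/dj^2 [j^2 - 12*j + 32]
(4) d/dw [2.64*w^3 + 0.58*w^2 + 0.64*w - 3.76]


(1) = 1 - 6*l
(2) = -2*a - 1
(3) = 2
(4) = 7.92*w^2 + 1.16*w + 0.64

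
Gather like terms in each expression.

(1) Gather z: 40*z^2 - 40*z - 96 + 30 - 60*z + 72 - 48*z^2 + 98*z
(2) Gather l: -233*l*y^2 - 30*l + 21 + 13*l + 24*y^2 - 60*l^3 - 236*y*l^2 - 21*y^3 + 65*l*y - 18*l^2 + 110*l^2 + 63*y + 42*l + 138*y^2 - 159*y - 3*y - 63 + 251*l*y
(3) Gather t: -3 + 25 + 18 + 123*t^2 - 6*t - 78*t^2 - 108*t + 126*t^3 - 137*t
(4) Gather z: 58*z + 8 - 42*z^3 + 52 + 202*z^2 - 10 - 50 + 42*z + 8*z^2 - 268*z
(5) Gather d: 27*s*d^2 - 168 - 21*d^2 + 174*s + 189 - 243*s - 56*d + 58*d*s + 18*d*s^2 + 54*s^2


(1) = -8*z^2 - 2*z + 6
(2) = -60*l^3 + l^2*(92 - 236*y) + l*(-233*y^2 + 316*y + 25) - 21*y^3 + 162*y^2 - 99*y - 42
(3) = 126*t^3 + 45*t^2 - 251*t + 40
(4) = -42*z^3 + 210*z^2 - 168*z
(5) = d^2*(27*s - 21) + d*(18*s^2 + 58*s - 56) + 54*s^2 - 69*s + 21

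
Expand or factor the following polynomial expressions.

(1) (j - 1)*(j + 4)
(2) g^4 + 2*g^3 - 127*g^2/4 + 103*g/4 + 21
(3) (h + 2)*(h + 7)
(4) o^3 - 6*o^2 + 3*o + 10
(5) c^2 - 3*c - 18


(1) = j^2 + 3*j - 4
(2) = (g - 4)*(g - 3/2)*(g + 1/2)*(g + 7)
(3) = h^2 + 9*h + 14
(4) = (o - 5)*(o - 2)*(o + 1)
(5) = (c - 6)*(c + 3)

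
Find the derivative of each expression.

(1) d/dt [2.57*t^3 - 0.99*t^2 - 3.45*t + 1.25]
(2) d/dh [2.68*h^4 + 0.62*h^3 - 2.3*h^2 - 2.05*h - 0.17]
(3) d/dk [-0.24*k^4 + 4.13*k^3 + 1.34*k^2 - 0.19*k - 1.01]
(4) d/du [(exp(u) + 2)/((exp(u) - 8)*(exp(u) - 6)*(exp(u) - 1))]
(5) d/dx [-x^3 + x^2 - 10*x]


(1) = 7.71*t^2 - 1.98*t - 3.45
(2) = 10.72*h^3 + 1.86*h^2 - 4.6*h - 2.05
(3) = -0.96*k^3 + 12.39*k^2 + 2.68*k - 0.19
(4) = (-2*exp(3*u) + 9*exp(2*u) + 60*exp(u) - 172)*exp(u)/(exp(6*u) - 30*exp(5*u) + 349*exp(4*u) - 1956*exp(3*u) + 5284*exp(2*u) - 5952*exp(u) + 2304)
(5) = -3*x^2 + 2*x - 10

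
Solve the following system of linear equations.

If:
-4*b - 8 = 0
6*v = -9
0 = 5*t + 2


Then:
b = -2
t = -2/5
v = -3/2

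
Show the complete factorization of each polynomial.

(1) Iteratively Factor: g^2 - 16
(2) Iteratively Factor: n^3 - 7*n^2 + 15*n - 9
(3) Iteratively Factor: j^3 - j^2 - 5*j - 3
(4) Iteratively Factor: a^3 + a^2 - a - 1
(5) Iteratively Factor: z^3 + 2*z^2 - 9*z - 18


(1) = (g + 4)*(g - 4)
(2) = (n - 3)*(n^2 - 4*n + 3) = (n - 3)^2*(n - 1)
(3) = (j + 1)*(j^2 - 2*j - 3) = (j - 3)*(j + 1)*(j + 1)
(4) = (a - 1)*(a^2 + 2*a + 1) = (a - 1)*(a + 1)*(a + 1)
(5) = (z + 3)*(z^2 - z - 6) = (z + 2)*(z + 3)*(z - 3)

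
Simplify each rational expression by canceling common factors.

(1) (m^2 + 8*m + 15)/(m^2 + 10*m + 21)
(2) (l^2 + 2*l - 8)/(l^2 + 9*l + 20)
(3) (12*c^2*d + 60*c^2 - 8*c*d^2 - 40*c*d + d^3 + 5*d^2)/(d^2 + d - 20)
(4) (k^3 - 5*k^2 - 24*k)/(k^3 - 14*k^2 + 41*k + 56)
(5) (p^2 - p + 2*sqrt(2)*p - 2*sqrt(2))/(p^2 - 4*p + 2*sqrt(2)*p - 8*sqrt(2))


(1) = (m + 5)/(m + 7)
(2) = (l - 2)/(l + 5)
(3) = (12*c^2 - 8*c*d + d^2)/(d - 4)
(4) = (k^2 + 3*k)/(k^2 - 6*k - 7)
(5) = (p - 1)/(p - 4)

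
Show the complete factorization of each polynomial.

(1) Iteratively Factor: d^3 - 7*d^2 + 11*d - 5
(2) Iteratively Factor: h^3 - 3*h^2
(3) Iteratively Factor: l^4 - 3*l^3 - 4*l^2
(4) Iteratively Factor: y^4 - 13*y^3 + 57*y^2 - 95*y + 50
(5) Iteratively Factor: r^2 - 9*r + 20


(1) = (d - 5)*(d^2 - 2*d + 1) = (d - 5)*(d - 1)*(d - 1)
(2) = (h - 3)*(h^2) = h*(h - 3)*(h)
(3) = (l)*(l^3 - 3*l^2 - 4*l) = l*(l + 1)*(l^2 - 4*l) = l^2*(l + 1)*(l - 4)
(4) = (y - 5)*(y^3 - 8*y^2 + 17*y - 10) = (y - 5)*(y - 1)*(y^2 - 7*y + 10) = (y - 5)*(y - 2)*(y - 1)*(y - 5)
(5) = (r - 4)*(r - 5)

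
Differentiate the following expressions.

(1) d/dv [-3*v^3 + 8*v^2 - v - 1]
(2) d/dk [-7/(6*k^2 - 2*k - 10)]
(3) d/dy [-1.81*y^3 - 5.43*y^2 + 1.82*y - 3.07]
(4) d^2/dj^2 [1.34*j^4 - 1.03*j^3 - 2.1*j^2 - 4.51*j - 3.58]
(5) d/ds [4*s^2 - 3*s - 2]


(1) = -9*v^2 + 16*v - 1
(2) = 7*(6*k - 1)/(2*(-3*k^2 + k + 5)^2)
(3) = -5.43*y^2 - 10.86*y + 1.82
(4) = 16.08*j^2 - 6.18*j - 4.2
(5) = 8*s - 3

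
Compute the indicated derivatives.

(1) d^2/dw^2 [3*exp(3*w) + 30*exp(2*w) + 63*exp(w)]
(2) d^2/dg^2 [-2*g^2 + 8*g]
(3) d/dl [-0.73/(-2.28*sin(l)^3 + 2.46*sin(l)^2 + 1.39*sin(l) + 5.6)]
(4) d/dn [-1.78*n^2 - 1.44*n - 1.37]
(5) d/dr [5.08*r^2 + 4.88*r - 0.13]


(1) = (27*exp(2*w) + 120*exp(w) + 63)*exp(w)
(2) = -4
(3) = (-4.9932*sin(l)^2 + 3.5916*sin(l) + 1.0147)*cos(l)/(-2.28*sin(l)^3 + 2.46*sin(l)^2 + 1.39*sin(l) + 5.6)^2
(4) = -3.56*n - 1.44
(5) = 10.16*r + 4.88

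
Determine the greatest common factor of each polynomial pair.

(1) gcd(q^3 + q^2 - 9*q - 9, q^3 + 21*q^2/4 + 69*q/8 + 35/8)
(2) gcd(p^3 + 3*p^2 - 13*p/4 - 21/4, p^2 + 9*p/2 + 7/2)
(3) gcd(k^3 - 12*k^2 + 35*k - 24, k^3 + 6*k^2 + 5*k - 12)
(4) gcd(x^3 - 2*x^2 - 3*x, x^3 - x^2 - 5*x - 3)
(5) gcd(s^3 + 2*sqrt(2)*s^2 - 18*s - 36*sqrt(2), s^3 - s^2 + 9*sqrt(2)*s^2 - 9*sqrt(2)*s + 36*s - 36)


(1) = gcd((q - 3)*(q + 1)*(q + 3), (q + 1)*(q + 7/4)*(q + 5/2)) = q + 1
(2) = p^2 + 9*p/2 + 7/2
(3) = gcd((k - 8)*(k - 3)*(k - 1), (k - 1)*(k + 3)*(k + 4)) = k - 1
(4) = x^2 - 2*x - 3
(5) = s + 3*sqrt(2)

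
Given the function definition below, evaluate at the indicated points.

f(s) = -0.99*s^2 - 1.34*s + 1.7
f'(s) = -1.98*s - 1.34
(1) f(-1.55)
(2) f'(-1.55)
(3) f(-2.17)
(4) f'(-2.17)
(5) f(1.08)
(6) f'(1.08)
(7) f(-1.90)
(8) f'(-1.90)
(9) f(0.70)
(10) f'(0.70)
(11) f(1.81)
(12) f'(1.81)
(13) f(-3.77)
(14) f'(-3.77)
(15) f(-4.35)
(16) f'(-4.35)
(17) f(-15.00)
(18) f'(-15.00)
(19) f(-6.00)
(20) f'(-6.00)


(1) = 1.40
(2) = 1.73
(3) = -0.05
(4) = 2.96
(5) = -0.90
(6) = -3.48
(7) = 0.67
(8) = 2.42
(9) = 0.28
(10) = -2.73
(11) = -3.97
(12) = -4.92
(13) = -7.32
(14) = 6.12
(15) = -11.20
(16) = 7.27
(17) = -200.95
(18) = 28.36
(19) = -25.90
(20) = 10.54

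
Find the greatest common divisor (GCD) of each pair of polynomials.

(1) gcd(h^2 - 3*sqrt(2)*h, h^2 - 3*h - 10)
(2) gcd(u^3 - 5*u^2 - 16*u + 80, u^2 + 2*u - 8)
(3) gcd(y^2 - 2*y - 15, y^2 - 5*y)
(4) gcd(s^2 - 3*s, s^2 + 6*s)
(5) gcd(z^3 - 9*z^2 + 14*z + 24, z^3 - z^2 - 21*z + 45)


(1) = gcd(h*(h - 3*sqrt(2)), (h - 5)*(h + 2)) = 1
(2) = gcd((u - 5)*(u - 4)*(u + 4), (u - 2)*(u + 4)) = u + 4
(3) = gcd((y - 5)*(y + 3), y*(y - 5)) = y - 5
(4) = s
(5) = 1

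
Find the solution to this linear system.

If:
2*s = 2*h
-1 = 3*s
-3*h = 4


Then:
No Solution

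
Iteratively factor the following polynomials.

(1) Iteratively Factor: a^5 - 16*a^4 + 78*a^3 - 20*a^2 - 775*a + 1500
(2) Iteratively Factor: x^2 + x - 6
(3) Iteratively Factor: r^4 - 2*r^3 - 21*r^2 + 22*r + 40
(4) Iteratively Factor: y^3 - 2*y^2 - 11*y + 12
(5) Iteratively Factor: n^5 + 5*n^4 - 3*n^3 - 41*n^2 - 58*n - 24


(1) = (a - 5)*(a^4 - 11*a^3 + 23*a^2 + 95*a - 300) = (a - 5)^2*(a^3 - 6*a^2 - 7*a + 60) = (a - 5)^2*(a - 4)*(a^2 - 2*a - 15) = (a - 5)^3*(a - 4)*(a + 3)
(2) = (x + 3)*(x - 2)
(3) = (r + 4)*(r^3 - 6*r^2 + 3*r + 10) = (r - 5)*(r + 4)*(r^2 - r - 2) = (r - 5)*(r + 1)*(r + 4)*(r - 2)
(4) = (y - 1)*(y^2 - y - 12) = (y - 4)*(y - 1)*(y + 3)
(5) = (n + 1)*(n^4 + 4*n^3 - 7*n^2 - 34*n - 24) = (n + 1)*(n + 2)*(n^3 + 2*n^2 - 11*n - 12) = (n + 1)*(n + 2)*(n + 4)*(n^2 - 2*n - 3) = (n + 1)^2*(n + 2)*(n + 4)*(n - 3)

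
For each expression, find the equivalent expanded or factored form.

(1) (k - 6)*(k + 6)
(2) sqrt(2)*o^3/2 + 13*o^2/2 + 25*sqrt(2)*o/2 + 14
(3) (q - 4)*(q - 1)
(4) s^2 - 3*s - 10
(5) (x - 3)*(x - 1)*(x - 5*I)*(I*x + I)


(1) = k^2 - 36
(2) = (o + 2*sqrt(2))*(o + 7*sqrt(2)/2)*(sqrt(2)*o/2 + 1)
(3) = q^2 - 5*q + 4
(4) = (s - 5)*(s + 2)
(5) = I*x^4 + 5*x^3 - 3*I*x^3 - 15*x^2 - I*x^2 - 5*x + 3*I*x + 15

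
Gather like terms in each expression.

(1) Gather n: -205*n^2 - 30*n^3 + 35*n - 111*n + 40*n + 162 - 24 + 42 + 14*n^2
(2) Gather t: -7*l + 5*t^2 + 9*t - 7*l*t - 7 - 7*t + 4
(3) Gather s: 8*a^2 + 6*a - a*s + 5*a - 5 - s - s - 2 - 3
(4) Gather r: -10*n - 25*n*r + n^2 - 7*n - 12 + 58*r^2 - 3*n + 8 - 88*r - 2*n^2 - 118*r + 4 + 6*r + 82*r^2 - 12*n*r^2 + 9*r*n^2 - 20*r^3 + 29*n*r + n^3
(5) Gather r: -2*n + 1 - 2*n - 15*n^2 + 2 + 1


(1) = -30*n^3 - 191*n^2 - 36*n + 180
(2) = -7*l + 5*t^2 + t*(2 - 7*l) - 3
(3) = 8*a^2 + 11*a + s*(-a - 2) - 10
(4) = n^3 - n^2 - 20*n - 20*r^3 + r^2*(140 - 12*n) + r*(9*n^2 + 4*n - 200)
(5) = -15*n^2 - 4*n + 4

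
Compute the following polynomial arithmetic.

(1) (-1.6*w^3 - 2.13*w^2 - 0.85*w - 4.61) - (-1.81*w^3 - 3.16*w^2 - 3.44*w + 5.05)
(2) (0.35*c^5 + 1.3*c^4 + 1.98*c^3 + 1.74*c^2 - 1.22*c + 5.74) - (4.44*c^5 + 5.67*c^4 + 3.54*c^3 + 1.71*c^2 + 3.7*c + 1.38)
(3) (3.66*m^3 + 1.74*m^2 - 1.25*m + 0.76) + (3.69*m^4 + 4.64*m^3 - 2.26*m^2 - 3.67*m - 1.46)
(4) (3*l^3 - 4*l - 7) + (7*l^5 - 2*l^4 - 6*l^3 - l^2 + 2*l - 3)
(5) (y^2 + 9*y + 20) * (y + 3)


(1) = 0.21*w^3 + 1.03*w^2 + 2.59*w - 9.66
(2) = -4.09*c^5 - 4.37*c^4 - 1.56*c^3 + 0.03*c^2 - 4.92*c + 4.36
(3) = 3.69*m^4 + 8.3*m^3 - 0.52*m^2 - 4.92*m - 0.7
(4) = 7*l^5 - 2*l^4 - 3*l^3 - l^2 - 2*l - 10
(5) = y^3 + 12*y^2 + 47*y + 60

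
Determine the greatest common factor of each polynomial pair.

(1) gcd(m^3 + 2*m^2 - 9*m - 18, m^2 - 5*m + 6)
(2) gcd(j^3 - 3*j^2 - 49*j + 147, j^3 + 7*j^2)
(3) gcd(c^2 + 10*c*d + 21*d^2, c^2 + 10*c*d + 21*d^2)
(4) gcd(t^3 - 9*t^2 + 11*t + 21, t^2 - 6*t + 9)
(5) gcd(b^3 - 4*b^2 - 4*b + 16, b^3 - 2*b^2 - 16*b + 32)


(1) = m - 3
(2) = gcd((j - 7)*(j - 3)*(j + 7), j^2*(j + 7)) = j + 7
(3) = gcd((c + 3*d)*(c + 7*d), (c + 3*d)*(c + 7*d)) = c^2 + 10*c*d + 21*d^2
(4) = t - 3
(5) = gcd((b - 4)*(b - 2)*(b + 2), (b - 4)*(b - 2)*(b + 4)) = b^2 - 6*b + 8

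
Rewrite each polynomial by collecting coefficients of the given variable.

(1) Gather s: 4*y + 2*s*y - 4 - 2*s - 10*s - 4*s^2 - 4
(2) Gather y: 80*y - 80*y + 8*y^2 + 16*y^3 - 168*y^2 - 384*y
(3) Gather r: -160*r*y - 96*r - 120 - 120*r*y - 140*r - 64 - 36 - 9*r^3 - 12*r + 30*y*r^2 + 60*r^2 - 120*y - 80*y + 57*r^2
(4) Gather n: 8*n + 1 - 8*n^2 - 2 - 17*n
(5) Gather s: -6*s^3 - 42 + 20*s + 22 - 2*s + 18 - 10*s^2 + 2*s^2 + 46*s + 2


(1) = -4*s^2 + s*(2*y - 12) + 4*y - 8
(2) = 16*y^3 - 160*y^2 - 384*y
(3) = -9*r^3 + r^2*(30*y + 117) + r*(-280*y - 248) - 200*y - 220
(4) = -8*n^2 - 9*n - 1
(5) = -6*s^3 - 8*s^2 + 64*s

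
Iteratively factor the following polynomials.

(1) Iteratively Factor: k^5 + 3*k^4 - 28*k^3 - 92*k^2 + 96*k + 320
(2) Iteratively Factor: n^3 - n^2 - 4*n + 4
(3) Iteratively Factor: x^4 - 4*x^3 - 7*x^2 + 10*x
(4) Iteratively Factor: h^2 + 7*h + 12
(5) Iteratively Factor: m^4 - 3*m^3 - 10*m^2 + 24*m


(1) = (k - 5)*(k^4 + 8*k^3 + 12*k^2 - 32*k - 64) = (k - 5)*(k + 4)*(k^3 + 4*k^2 - 4*k - 16) = (k - 5)*(k + 2)*(k + 4)*(k^2 + 2*k - 8) = (k - 5)*(k - 2)*(k + 2)*(k + 4)*(k + 4)
(2) = (n - 2)*(n^2 + n - 2) = (n - 2)*(n + 2)*(n - 1)
(3) = (x + 2)*(x^3 - 6*x^2 + 5*x) = (x - 1)*(x + 2)*(x^2 - 5*x) = (x - 5)*(x - 1)*(x + 2)*(x)
(4) = (h + 4)*(h + 3)
(5) = (m - 2)*(m^3 - m^2 - 12*m) = m*(m - 2)*(m^2 - m - 12) = m*(m - 4)*(m - 2)*(m + 3)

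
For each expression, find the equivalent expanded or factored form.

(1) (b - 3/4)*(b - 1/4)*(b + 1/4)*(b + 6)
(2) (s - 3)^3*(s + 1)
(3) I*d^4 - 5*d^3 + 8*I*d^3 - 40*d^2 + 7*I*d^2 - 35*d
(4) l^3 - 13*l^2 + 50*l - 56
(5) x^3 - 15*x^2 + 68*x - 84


(1) = b^4 + 21*b^3/4 - 73*b^2/16 - 21*b/64 + 9/32
(2) = s^4 - 8*s^3 + 18*s^2 - 27
(3) = d*(d + 7)*(d + 5*I)*(I*d + I)
(4) = (l - 7)*(l - 4)*(l - 2)
(5) = (x - 7)*(x - 6)*(x - 2)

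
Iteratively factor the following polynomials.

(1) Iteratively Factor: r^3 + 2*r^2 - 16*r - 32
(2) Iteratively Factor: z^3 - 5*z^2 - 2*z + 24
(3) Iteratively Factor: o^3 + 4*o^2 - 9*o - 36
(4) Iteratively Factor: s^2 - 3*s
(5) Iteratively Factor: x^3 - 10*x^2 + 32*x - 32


(1) = (r - 4)*(r^2 + 6*r + 8) = (r - 4)*(r + 2)*(r + 4)
(2) = (z - 3)*(z^2 - 2*z - 8) = (z - 4)*(z - 3)*(z + 2)
(3) = (o + 3)*(o^2 + o - 12) = (o - 3)*(o + 3)*(o + 4)
(4) = (s)*(s - 3)
(5) = (x - 4)*(x^2 - 6*x + 8) = (x - 4)*(x - 2)*(x - 4)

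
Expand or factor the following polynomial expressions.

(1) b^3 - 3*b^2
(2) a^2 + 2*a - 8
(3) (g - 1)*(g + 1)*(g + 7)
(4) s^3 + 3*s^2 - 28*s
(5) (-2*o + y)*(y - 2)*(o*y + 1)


(1) = b^2*(b - 3)
(2) = (a - 2)*(a + 4)
(3) = g^3 + 7*g^2 - g - 7
(4) = s*(s - 4)*(s + 7)
(5) = -2*o^2*y^2 + 4*o^2*y + o*y^3 - 2*o*y^2 - 2*o*y + 4*o + y^2 - 2*y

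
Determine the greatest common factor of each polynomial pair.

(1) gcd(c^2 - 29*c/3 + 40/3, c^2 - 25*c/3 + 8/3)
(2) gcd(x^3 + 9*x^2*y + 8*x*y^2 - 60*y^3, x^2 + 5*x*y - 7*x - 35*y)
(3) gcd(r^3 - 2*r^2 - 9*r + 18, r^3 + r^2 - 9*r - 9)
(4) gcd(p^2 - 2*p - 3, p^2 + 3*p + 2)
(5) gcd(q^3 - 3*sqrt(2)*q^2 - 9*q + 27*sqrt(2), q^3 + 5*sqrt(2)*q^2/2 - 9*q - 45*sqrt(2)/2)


(1) = gcd((c - 8)*(c - 5/3), (c - 8)*(c - 1/3)) = c - 8
(2) = x + 5*y
(3) = gcd((r - 3)*(r - 2)*(r + 3), (r - 3)*(r + 1)*(r + 3)) = r^2 - 9
(4) = gcd((p - 3)*(p + 1), (p + 1)*(p + 2)) = p + 1
(5) = q^2 - 9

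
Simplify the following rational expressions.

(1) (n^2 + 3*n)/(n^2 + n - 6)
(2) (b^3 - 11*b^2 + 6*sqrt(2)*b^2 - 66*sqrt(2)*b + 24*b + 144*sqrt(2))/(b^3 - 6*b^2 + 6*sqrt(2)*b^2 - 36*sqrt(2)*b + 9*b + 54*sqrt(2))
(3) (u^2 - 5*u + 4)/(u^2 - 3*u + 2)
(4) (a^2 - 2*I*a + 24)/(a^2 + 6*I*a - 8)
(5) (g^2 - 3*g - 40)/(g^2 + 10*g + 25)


(1) = n/(n - 2)
(2) = (b - 8)/(b - 3)
(3) = (u - 4)/(u - 2)
(4) = (a - 6*I)/(a + 2*I)
(5) = (g - 8)/(g + 5)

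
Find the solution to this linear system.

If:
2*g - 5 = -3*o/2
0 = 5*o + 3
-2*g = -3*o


Then:
No Solution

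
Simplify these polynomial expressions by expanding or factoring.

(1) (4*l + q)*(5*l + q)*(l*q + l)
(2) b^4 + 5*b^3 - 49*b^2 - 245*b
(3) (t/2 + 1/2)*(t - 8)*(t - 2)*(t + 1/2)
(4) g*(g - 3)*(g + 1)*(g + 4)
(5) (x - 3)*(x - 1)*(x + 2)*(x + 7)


(1) = 20*l^3*q + 20*l^3 + 9*l^2*q^2 + 9*l^2*q + l*q^3 + l*q^2
(2) = b*(b - 7)*(b + 5)*(b + 7)
(3) = t^4/2 - 17*t^3/4 + 3*t^2/4 + 19*t/2 + 4
(4) = g^4 + 2*g^3 - 11*g^2 - 12*g
(5) = x^4 + 5*x^3 - 19*x^2 - 29*x + 42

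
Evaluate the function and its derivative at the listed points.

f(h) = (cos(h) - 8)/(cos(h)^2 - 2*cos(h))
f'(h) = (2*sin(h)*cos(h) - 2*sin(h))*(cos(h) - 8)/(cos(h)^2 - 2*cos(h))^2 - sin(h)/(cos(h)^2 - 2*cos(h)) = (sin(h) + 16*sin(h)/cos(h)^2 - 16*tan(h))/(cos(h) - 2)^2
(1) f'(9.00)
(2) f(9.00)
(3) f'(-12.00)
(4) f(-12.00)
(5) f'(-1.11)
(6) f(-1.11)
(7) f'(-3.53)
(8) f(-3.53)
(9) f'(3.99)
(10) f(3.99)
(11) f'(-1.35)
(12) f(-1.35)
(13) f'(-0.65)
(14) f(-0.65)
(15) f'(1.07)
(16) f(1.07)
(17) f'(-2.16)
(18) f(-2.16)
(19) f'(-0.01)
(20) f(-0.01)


(1) = 1.84
(2) = -3.36
(3) = 1.81
(4) = 7.33
(5) = -17.01
(6) = 10.92
(7) = 1.64
(8) = -3.30
(9) = -6.55
(10) = -4.92
(11) = -80.45
(12) = 19.95
(13) = -2.57
(14) = 7.52
(15) = 14.08
(16) = 10.31
(17) = -10.39
(18) = -6.02
(19) = -0.01
(20) = 7.00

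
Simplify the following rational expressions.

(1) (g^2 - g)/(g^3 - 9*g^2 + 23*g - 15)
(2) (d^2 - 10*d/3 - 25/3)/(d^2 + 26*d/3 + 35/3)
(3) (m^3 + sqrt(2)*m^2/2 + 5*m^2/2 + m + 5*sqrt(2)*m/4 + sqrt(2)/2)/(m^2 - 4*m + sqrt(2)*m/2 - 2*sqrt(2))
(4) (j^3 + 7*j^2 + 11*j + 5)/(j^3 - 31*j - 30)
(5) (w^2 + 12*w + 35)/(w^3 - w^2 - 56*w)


(1) = g/(g^2 - 8*g + 15)
(2) = (d - 5)/(d + 7)
(3) = (8*m^2 + 20*m + 8)/(8*m - 32)
(4) = (j + 1)/(j - 6)
(5) = (w + 5)/(w^2 - 8*w)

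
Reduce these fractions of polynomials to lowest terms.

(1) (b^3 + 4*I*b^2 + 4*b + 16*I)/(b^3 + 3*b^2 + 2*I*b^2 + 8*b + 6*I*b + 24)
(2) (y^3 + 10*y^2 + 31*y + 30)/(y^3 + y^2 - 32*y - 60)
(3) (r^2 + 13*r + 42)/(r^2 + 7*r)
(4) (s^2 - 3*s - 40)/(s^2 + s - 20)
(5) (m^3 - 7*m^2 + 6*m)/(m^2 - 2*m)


(1) = (b + 2*I)/(b + 3)
(2) = (y + 3)/(y - 6)
(3) = (r + 6)/r
(4) = (s - 8)/(s - 4)
(5) = (m^2 - 7*m + 6)/(m - 2)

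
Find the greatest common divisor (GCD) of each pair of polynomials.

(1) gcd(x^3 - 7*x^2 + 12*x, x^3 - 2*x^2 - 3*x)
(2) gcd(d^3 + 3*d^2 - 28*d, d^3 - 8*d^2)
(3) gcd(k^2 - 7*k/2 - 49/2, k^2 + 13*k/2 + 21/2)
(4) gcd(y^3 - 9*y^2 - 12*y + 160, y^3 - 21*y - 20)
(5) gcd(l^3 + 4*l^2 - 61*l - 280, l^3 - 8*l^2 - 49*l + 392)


(1) = gcd(x*(x - 4)*(x - 3), x*(x - 3)*(x + 1)) = x^2 - 3*x
(2) = gcd(d*(d - 4)*(d + 7), d^2*(d - 8)) = d
(3) = k + 7/2
(4) = gcd((y - 8)*(y - 5)*(y + 4), (y - 5)*(y + 1)*(y + 4)) = y^2 - y - 20
(5) = l^2 - l - 56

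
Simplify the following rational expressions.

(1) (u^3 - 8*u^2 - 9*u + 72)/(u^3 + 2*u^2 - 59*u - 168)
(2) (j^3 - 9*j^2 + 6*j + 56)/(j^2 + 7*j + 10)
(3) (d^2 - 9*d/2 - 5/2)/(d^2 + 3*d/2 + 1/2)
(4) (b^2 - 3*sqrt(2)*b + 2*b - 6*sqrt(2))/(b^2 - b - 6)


(1) = (u - 3)/(u + 7)
(2) = (j^2 - 11*j + 28)/(j + 5)
(3) = (d - 5)/(d + 1)
(4) = (b - 3*sqrt(2))/(b - 3)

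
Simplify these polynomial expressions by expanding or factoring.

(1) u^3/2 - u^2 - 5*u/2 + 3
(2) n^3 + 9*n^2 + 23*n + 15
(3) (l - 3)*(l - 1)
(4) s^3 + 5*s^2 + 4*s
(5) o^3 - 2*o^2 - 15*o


(1) = (u/2 + 1)*(u - 3)*(u - 1)
(2) = (n + 1)*(n + 3)*(n + 5)
(3) = l^2 - 4*l + 3
(4) = s*(s + 1)*(s + 4)
(5) = o*(o - 5)*(o + 3)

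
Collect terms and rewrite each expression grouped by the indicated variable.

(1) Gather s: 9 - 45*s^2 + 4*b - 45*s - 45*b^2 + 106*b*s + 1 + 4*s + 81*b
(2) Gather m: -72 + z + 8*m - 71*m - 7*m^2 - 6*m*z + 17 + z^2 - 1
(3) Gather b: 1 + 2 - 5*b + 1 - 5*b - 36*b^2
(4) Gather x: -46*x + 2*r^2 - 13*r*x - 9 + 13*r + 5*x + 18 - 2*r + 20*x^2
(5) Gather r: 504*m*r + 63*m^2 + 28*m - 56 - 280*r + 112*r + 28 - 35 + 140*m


(1) = -45*b^2 + 85*b - 45*s^2 + s*(106*b - 41) + 10
(2) = -7*m^2 + m*(-6*z - 63) + z^2 + z - 56
(3) = -36*b^2 - 10*b + 4
(4) = 2*r^2 + 11*r + 20*x^2 + x*(-13*r - 41) + 9
(5) = 63*m^2 + 168*m + r*(504*m - 168) - 63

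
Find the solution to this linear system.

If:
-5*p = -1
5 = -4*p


Then:
No Solution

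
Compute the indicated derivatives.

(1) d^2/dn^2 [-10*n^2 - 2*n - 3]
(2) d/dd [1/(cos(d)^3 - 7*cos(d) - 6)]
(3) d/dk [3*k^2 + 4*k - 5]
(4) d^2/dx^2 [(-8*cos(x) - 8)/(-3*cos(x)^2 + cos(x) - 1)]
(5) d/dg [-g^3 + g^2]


(1) = -20
(2) = (3*cos(d)^2 - 7)*sin(d)/(-cos(d)^3 + 7*cos(d) + 6)^2
(3) = 6*k + 4
(4) = 8*(81*sin(x)^4*cos(x) + 39*sin(x)^4 - 14*sin(x)^2 - cos(x)/4 + 27*cos(3*x)/4 - 9*cos(5*x)/2 - 23)/(3*sin(x)^2 + cos(x) - 4)^3
(5) = g*(2 - 3*g)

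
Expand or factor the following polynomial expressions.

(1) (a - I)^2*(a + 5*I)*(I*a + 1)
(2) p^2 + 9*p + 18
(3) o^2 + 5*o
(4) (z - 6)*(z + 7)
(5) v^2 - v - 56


(1) = I*a^4 - 2*a^3 + 12*I*a^2 + 14*a - 5*I
(2) = (p + 3)*(p + 6)
(3) = o*(o + 5)
(4) = z^2 + z - 42
(5) = (v - 8)*(v + 7)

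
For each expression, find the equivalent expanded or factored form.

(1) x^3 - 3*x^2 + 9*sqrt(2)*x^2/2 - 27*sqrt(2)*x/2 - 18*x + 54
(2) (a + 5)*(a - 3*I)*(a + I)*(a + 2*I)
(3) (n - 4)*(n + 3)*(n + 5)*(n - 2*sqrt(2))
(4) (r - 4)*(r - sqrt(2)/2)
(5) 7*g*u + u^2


(1) = (x - 3)*(x - 3*sqrt(2)/2)*(x + 6*sqrt(2))
(2) = a^4 + 5*a^3 + 7*a^2 + 35*a + 6*I*a + 30*I
(3) = n^4 - 2*sqrt(2)*n^3 + 4*n^3 - 17*n^2 - 8*sqrt(2)*n^2 - 60*n + 34*sqrt(2)*n + 120*sqrt(2)
(4) = r^2 - 4*r - sqrt(2)*r/2 + 2*sqrt(2)
(5) = u*(7*g + u)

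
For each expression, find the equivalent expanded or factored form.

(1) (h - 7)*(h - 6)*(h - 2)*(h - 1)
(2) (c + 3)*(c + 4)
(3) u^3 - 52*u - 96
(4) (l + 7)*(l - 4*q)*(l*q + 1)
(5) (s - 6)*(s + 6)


(1) = h^4 - 16*h^3 + 83*h^2 - 152*h + 84
(2) = c^2 + 7*c + 12
(3) = (u - 8)*(u + 2)*(u + 6)
(4) = l^3*q - 4*l^2*q^2 + 7*l^2*q + l^2 - 28*l*q^2 - 4*l*q + 7*l - 28*q
(5) = s^2 - 36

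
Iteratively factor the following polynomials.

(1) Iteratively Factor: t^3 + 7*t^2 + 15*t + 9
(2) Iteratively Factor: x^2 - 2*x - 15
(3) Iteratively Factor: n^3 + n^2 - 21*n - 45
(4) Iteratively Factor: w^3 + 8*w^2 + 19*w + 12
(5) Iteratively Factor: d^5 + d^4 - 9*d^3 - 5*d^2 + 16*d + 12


(1) = (t + 3)*(t^2 + 4*t + 3) = (t + 3)^2*(t + 1)
(2) = (x - 5)*(x + 3)
(3) = (n - 5)*(n^2 + 6*n + 9) = (n - 5)*(n + 3)*(n + 3)
(4) = (w + 4)*(w^2 + 4*w + 3) = (w + 3)*(w + 4)*(w + 1)
(5) = (d - 2)*(d^4 + 3*d^3 - 3*d^2 - 11*d - 6) = (d - 2)^2*(d^3 + 5*d^2 + 7*d + 3) = (d - 2)^2*(d + 1)*(d^2 + 4*d + 3) = (d - 2)^2*(d + 1)^2*(d + 3)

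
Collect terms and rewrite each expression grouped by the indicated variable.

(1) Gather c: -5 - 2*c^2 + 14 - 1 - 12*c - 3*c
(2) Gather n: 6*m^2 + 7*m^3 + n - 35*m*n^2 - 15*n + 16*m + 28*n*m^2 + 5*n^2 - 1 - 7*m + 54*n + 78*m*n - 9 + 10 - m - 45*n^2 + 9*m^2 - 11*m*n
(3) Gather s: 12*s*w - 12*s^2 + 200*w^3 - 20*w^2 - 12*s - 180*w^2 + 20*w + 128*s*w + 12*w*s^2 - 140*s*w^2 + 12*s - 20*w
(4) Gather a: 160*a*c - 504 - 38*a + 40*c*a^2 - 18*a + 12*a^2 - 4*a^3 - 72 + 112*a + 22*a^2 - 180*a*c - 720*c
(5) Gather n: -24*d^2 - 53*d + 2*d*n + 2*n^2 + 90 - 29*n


(1) = -2*c^2 - 15*c + 8
(2) = 7*m^3 + 15*m^2 + 8*m + n^2*(-35*m - 40) + n*(28*m^2 + 67*m + 40)
(3) = s^2*(12*w - 12) + s*(-140*w^2 + 140*w) + 200*w^3 - 200*w^2
(4) = -4*a^3 + a^2*(40*c + 34) + a*(56 - 20*c) - 720*c - 576
(5) = -24*d^2 - 53*d + 2*n^2 + n*(2*d - 29) + 90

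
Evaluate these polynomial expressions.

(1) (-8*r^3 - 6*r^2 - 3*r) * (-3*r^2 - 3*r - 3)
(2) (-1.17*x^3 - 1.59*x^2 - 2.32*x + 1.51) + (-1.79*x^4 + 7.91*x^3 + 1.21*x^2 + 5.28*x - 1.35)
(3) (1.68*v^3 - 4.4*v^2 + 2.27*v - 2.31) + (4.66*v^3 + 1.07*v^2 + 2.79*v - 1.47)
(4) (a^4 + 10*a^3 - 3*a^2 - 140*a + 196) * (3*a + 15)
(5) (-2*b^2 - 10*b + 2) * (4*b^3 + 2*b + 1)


(1) = 24*r^5 + 42*r^4 + 51*r^3 + 27*r^2 + 9*r
(2) = -1.79*x^4 + 6.74*x^3 - 0.38*x^2 + 2.96*x + 0.16
(3) = 6.34*v^3 - 3.33*v^2 + 5.06*v - 3.78
(4) = 3*a^5 + 45*a^4 + 141*a^3 - 465*a^2 - 1512*a + 2940
(5) = -8*b^5 - 40*b^4 + 4*b^3 - 22*b^2 - 6*b + 2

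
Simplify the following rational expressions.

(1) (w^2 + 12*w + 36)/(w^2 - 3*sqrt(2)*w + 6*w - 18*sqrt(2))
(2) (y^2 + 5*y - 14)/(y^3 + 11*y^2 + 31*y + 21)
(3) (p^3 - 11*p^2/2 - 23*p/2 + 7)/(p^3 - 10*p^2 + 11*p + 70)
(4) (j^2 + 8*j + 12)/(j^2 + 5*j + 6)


(1) = (w + 6)/(w - 3*sqrt(2))
(2) = (y - 2)/(y^2 + 4*y + 3)
(3) = (2*p - 1)/(2*p - 10)
(4) = (j + 6)/(j + 3)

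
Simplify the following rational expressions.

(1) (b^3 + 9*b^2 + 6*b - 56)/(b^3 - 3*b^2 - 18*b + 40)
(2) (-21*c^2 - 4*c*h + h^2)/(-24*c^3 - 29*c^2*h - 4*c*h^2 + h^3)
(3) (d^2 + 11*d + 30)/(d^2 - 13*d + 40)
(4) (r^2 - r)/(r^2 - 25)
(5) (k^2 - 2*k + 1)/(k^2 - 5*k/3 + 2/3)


(1) = (b + 7)/(b - 5)
(2) = (7*c - h)/(8*c^2 + 7*c*h - h^2)
(3) = (d^2 + 11*d + 30)/(d^2 - 13*d + 40)
(4) = (r^2 - r)/(r^2 - 25)
(5) = (3*k - 3)/(3*k - 2)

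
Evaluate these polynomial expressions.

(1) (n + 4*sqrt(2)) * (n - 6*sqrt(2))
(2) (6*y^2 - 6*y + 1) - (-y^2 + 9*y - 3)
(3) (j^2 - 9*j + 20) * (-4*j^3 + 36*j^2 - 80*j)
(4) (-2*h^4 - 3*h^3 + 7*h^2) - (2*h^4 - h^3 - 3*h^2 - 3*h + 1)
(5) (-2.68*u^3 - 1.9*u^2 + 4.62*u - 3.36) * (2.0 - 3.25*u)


(1) = n^2 - 2*sqrt(2)*n - 48
(2) = 7*y^2 - 15*y + 4
(3) = -4*j^5 + 72*j^4 - 484*j^3 + 1440*j^2 - 1600*j
(4) = -4*h^4 - 2*h^3 + 10*h^2 + 3*h - 1
(5) = 8.71*u^4 + 0.815*u^3 - 18.815*u^2 + 20.16*u - 6.72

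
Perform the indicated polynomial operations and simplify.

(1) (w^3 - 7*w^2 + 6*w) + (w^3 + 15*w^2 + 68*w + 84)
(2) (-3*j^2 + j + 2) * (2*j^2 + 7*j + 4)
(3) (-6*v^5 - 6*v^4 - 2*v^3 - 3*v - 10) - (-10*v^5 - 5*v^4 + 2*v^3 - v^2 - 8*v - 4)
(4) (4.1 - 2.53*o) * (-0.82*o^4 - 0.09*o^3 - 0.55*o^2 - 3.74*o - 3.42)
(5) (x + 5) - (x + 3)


(1) = 2*w^3 + 8*w^2 + 74*w + 84
(2) = -6*j^4 - 19*j^3 - j^2 + 18*j + 8
(3) = 4*v^5 - v^4 - 4*v^3 + v^2 + 5*v - 6
(4) = 2.0746*o^5 - 3.1343*o^4 + 1.0225*o^3 + 7.2072*o^2 - 6.6814*o - 14.022
(5) = 2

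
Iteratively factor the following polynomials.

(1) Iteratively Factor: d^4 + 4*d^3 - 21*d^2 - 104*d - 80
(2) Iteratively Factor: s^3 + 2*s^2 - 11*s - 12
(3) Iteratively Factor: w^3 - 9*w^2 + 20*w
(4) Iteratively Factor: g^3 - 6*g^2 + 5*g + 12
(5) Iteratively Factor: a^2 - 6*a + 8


(1) = (d + 4)*(d^3 - 21*d - 20) = (d + 1)*(d + 4)*(d^2 - d - 20) = (d + 1)*(d + 4)^2*(d - 5)
(2) = (s - 3)*(s^2 + 5*s + 4) = (s - 3)*(s + 1)*(s + 4)
(3) = (w - 5)*(w^2 - 4*w) = w*(w - 5)*(w - 4)
(4) = (g - 4)*(g^2 - 2*g - 3) = (g - 4)*(g - 3)*(g + 1)
(5) = (a - 2)*(a - 4)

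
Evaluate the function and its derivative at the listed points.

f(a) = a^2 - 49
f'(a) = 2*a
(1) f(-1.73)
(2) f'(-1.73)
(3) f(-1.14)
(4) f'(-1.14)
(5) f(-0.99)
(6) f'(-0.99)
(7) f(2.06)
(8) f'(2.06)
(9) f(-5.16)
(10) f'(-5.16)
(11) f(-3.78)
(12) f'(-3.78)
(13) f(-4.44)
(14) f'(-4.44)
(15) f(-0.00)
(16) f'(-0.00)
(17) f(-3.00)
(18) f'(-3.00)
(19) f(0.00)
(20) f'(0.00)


(1) = -46.01
(2) = -3.46
(3) = -47.70
(4) = -2.28
(5) = -48.02
(6) = -1.98
(7) = -44.76
(8) = 4.12
(9) = -22.37
(10) = -10.32
(11) = -34.71
(12) = -7.56
(13) = -29.29
(14) = -8.88
(15) = -49.00
(16) = 0.00
(17) = -40.00
(18) = -6.00
(19) = -49.00
(20) = 0.00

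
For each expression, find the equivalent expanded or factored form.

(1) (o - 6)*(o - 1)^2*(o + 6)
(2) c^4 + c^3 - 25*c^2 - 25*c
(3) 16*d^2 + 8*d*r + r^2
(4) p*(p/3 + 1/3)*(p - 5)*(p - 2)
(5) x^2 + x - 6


(1) = o^4 - 2*o^3 - 35*o^2 + 72*o - 36
(2) = c*(c - 5)*(c + 1)*(c + 5)
(3) = (4*d + r)^2
(4) = p^4/3 - 2*p^3 + p^2 + 10*p/3
(5) = (x - 2)*(x + 3)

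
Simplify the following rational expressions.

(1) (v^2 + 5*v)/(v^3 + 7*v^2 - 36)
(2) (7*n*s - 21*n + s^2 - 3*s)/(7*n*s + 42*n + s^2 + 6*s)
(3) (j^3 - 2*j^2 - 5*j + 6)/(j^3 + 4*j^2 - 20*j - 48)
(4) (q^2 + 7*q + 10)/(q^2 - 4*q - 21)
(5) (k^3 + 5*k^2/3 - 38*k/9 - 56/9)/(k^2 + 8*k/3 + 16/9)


(1) = (v^2 + 5*v)/(v^3 + 7*v^2 - 36)
(2) = (s - 3)/(s + 6)
(3) = (j^2 - 4*j + 3)/(j^2 + 2*j - 24)
(4) = (q^2 + 7*q + 10)/(q^2 - 4*q - 21)
(5) = (3*k^2 + k - 14)/(3*k + 4)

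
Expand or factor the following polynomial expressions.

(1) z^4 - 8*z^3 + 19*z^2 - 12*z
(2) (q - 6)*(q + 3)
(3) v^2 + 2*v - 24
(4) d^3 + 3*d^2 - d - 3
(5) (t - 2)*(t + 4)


(1) = z*(z - 4)*(z - 3)*(z - 1)
(2) = q^2 - 3*q - 18
(3) = (v - 4)*(v + 6)
(4) = (d - 1)*(d + 1)*(d + 3)
(5) = t^2 + 2*t - 8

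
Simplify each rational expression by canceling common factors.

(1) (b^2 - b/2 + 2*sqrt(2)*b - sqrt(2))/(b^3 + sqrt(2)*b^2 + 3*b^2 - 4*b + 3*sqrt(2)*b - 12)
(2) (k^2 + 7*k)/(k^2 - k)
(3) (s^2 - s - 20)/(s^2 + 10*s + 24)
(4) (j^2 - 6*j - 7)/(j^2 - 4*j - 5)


(1) = (2*b - 1)/(2*b^2 + b*(6 - 2*sqrt(2)) - 6*sqrt(2))
(2) = (k + 7)/(k - 1)
(3) = (s - 5)/(s + 6)
(4) = (j - 7)/(j - 5)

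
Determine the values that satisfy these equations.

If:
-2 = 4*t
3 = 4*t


Then:
No Solution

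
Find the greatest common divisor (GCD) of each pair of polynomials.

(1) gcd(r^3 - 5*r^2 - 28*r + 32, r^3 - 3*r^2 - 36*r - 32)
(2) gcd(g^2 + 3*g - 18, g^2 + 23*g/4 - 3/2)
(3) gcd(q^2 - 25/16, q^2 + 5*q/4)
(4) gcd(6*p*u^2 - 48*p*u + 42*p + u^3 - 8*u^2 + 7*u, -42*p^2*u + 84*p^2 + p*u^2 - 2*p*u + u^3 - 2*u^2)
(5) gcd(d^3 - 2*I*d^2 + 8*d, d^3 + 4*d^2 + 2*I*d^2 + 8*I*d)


(1) = r^2 - 4*r - 32
(2) = g + 6
(3) = gcd((q - 5/4)*(q + 5/4), q*(q + 5/4)) = q + 5/4
(4) = 1
(5) = gcd(d*(d - 4*I)*(d + 2*I), d*(d + 4)*(d + 2*I)) = d^2 + 2*I*d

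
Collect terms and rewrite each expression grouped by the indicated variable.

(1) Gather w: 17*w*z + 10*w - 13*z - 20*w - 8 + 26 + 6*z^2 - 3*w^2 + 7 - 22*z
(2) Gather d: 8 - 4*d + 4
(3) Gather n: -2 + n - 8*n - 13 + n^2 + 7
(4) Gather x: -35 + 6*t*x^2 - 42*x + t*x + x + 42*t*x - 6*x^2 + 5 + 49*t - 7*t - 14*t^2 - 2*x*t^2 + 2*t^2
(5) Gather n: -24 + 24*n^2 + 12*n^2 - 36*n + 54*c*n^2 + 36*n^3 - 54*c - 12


(1) = -3*w^2 + w*(17*z - 10) + 6*z^2 - 35*z + 25
(2) = 12 - 4*d
(3) = n^2 - 7*n - 8
(4) = -12*t^2 + 42*t + x^2*(6*t - 6) + x*(-2*t^2 + 43*t - 41) - 30
(5) = -54*c + 36*n^3 + n^2*(54*c + 36) - 36*n - 36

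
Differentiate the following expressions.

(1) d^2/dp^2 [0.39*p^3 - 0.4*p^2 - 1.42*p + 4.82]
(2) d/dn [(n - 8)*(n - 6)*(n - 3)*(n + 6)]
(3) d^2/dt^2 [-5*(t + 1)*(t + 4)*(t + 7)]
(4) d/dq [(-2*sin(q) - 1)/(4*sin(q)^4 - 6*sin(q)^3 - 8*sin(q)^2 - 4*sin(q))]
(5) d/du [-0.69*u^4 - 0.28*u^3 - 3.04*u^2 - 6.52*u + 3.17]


(1) = 2.34*p - 0.8
(2) = 4*n^3 - 33*n^2 - 24*n + 396
(3) = -30*t - 120
(4) = (12*sin(q)^4 - 4*sin(q)^3 - 17*sin(q)^2 - 8*sin(q) - 2)*cos(q)/(2*(2*sin(q)^3 - 3*sin(q)^2 - 4*sin(q) - 2)^2*sin(q)^2)
(5) = -2.76*u^3 - 0.84*u^2 - 6.08*u - 6.52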